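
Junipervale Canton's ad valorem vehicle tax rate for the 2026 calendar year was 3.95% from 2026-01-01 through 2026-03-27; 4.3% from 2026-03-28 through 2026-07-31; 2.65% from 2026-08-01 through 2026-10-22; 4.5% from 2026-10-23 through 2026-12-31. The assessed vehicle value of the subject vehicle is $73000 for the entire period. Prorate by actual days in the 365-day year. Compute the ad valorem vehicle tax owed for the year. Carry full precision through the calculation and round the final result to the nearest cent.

2026-01-01 to 2026-03-27: 86 days at 3.95% → $73000 × 3.95% × 86/365 = $679.4000
2026-03-28 to 2026-07-31: 126 days at 4.3% → $73000 × 4.3% × 126/365 = $1083.6000
2026-08-01 to 2026-10-22: 83 days at 2.65% → $73000 × 2.65% × 83/365 = $439.9000
2026-10-23 to 2026-12-31: 70 days at 4.5% → $73000 × 4.5% × 70/365 = $630.0000
Total = $2832.9000

$2832.90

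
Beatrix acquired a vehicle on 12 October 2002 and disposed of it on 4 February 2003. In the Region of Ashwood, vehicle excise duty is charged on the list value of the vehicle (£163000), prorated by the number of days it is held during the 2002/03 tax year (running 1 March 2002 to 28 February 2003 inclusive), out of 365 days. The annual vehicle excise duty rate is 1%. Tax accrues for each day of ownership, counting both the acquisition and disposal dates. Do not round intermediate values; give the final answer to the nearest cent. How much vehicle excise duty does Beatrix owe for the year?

Days held (12 October 2002 – 4 February 2003): 116 out of 365
Tax = £163000 × 1% × 116/365 = £518.0274

£518.03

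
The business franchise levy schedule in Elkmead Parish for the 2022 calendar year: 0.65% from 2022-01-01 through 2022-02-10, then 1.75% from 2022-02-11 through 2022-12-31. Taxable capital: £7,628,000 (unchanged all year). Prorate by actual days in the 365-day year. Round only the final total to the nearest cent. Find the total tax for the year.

£124,064.72

2022-01-01 to 2022-02-10: 41 days at 0.65% → £7,628,000 × 0.65% × 41/365 = £5,569.4849
2022-02-11 to 2022-12-31: 324 days at 1.75% → £7,628,000 × 1.75% × 324/365 = £118,495.2329
Total = £124,064.7178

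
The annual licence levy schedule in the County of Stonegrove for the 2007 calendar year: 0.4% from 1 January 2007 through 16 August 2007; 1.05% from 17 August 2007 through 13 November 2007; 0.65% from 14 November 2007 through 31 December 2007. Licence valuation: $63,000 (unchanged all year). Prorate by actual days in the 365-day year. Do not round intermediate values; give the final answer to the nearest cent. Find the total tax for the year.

1 January – 16 August 2007: 228 days at 0.4% → $63,000 × 0.4% × 228/365 = $157.4137
17 August – 13 November 2007: 89 days at 1.05% → $63,000 × 1.05% × 89/365 = $161.2973
14 November – 31 December 2007: 48 days at 0.65% → $63,000 × 0.65% × 48/365 = $53.8521
Total = $372.5630

$372.56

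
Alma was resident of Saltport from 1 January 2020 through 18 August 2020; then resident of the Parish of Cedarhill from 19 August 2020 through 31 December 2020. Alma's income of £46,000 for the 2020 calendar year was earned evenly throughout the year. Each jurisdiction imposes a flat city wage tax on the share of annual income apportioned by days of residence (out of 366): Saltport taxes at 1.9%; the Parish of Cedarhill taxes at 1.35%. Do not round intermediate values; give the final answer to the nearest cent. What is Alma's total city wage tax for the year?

£780.68

Saltport, 1 January – 18 August 2020: 231 days → £46,000 × 1.9% × 231/366 = £551.6230
The Parish of Cedarhill, 19 August – 31 December 2020: 135 days → £46,000 × 1.35% × 135/366 = £229.0574
Total = £780.6803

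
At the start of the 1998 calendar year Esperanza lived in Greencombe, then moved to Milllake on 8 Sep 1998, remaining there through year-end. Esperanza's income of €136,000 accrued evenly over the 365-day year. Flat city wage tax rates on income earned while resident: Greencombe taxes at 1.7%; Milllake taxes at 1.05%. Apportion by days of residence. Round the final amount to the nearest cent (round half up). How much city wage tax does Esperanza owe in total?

€2,033.48

Greencombe, 1 Jan – 7 Sep 1998: 250 days → €136,000 × 1.7% × 250/365 = €1,583.5616
Milllake, 8 Sep – 31 Dec 1998: 115 days → €136,000 × 1.05% × 115/365 = €449.9178
Total = €2,033.4795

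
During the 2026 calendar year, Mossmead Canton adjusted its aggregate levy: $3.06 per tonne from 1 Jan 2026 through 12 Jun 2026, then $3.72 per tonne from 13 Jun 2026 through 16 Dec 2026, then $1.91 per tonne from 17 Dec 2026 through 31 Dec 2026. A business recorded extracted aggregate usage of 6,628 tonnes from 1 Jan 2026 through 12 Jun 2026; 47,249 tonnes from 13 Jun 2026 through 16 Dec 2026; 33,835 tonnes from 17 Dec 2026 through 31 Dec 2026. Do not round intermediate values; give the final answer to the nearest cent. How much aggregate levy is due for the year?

1 Jan – 12 Jun 2026: 6,628 tonnes at $3.06/tonne → $20281.68
13 Jun – 16 Dec 2026: 47,249 tonnes at $3.72/tonne → $175766.28
17 Dec – 31 Dec 2026: 33,835 tonnes at $1.91/tonne → $64624.85

$260672.81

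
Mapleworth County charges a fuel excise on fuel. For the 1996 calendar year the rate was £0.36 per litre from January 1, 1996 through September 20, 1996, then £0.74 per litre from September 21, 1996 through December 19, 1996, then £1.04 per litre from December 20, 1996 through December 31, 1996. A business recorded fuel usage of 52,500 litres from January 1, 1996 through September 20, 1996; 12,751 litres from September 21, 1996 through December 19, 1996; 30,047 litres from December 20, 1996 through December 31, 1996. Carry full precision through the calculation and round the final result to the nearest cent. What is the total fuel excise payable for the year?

January 1 – September 20, 1996: 52,500 litres at £0.36/litre → £18,900.00
September 21 – December 19, 1996: 12,751 litres at £0.74/litre → £9,435.74
December 20 – December 31, 1996: 30,047 litres at £1.04/litre → £31,248.88

£59,584.62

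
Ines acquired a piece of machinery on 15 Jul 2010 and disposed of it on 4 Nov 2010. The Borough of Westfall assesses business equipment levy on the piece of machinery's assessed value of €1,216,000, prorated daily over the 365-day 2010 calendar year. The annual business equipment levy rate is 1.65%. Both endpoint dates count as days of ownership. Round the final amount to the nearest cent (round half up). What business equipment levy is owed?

€6,211.59

Days held (15 Jul – 4 Nov 2010): 113 out of 365
Tax = €1,216,000 × 1.65% × 113/365 = €6,211.5945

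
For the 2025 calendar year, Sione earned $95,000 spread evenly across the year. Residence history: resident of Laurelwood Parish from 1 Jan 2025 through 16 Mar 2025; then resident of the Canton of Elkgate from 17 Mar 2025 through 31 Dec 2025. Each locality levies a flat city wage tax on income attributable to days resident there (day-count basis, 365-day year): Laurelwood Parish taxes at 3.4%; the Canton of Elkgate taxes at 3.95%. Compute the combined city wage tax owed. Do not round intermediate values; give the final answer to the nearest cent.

Laurelwood Parish, 1 Jan – 16 Mar 2025: 75 days → $95,000 × 3.4% × 75/365 = $663.6986
The Canton of Elkgate, 17 Mar – 31 Dec 2025: 290 days → $95,000 × 3.95% × 290/365 = $2,981.4384
Total = $3,645.1370

$3,645.14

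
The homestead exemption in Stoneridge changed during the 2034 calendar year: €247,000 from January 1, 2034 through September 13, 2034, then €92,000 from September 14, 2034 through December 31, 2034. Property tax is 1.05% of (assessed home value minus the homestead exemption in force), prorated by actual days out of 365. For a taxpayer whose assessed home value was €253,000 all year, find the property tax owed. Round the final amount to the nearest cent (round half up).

January 1 – September 13, 2034: 256 days, exemption €247,000 → (€253,000 − €247,000) × 1.05% × 256/365 = €44.1863
September 14 – December 31, 2034: 109 days, exemption €92,000 → (€253,000 − €92,000) × 1.05% × 109/365 = €504.8342
Total = €549.0205

€549.02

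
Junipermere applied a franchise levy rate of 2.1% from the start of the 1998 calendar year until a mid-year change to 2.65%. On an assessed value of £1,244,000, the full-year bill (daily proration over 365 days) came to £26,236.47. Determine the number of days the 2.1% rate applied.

Let d = days at the first rate; then 365 − d days at the second rate.
£1,244,000 × [2.1%·d + 2.65%·(365−d)] / 365 = £26,236.47
Solving gives d = 359, so the new rate took effect on 26 Dec 1998.

359 days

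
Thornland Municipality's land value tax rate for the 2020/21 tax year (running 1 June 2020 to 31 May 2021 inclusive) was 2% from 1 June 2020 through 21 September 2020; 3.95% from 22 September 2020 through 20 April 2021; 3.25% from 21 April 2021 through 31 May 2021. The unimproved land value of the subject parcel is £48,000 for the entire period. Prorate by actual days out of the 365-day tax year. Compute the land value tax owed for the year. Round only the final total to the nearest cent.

1 June – 21 September 2020: 113 days at 2% → £48,000 × 2% × 113/365 = £297.2055
22 September 2020 – 20 April 2021: 211 days at 3.95% → £48,000 × 3.95% × 211/365 = £1,096.0438
21 April – 31 May 2021: 41 days at 3.25% → £48,000 × 3.25% × 41/365 = £175.2329
Total = £1,568.4822

£1,568.48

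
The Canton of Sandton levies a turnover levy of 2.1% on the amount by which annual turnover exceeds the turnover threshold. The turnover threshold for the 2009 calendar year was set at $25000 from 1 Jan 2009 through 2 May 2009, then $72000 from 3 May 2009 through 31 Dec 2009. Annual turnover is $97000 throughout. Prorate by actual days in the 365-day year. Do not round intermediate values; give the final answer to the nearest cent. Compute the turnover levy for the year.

$854.90

1 Jan – 2 May 2009: 122 days, exemption $25000 → ($97000 − $25000) × 2.1% × 122/365 = $505.3808
3 May – 31 Dec 2009: 243 days, exemption $72000 → ($97000 − $72000) × 2.1% × 243/365 = $349.5205
Total = $854.9014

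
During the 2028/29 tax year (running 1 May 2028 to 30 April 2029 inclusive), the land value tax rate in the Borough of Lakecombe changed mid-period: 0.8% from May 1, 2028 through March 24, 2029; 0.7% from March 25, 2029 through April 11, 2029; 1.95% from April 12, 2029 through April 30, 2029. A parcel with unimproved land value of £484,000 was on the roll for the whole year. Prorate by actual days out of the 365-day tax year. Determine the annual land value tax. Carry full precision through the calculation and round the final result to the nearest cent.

May 1, 2028 – March 24, 2029: 328 days at 0.8% → £484,000 × 0.8% × 328/365 = £3,479.4959
March 25 – April 11, 2029: 18 days at 0.7% → £484,000 × 0.7% × 18/365 = £167.0795
April 12 – April 30, 2029: 19 days at 1.95% → £484,000 × 1.95% × 19/365 = £491.2932
Total = £4,137.8685

£4,137.87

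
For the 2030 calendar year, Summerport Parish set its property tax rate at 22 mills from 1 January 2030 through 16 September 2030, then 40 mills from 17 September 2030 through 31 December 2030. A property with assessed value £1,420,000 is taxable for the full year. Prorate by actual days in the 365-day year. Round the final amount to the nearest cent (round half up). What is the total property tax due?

1 January – 16 September 2030: 259 days at 22 mills → £1,420,000 × 2.2% × 259/365 = £22,167.5616
17 September – 31 December 2030: 106 days at 40 mills → £1,420,000 × 4% × 106/365 = £16,495.3425
Total = £38,662.9041

£38,662.90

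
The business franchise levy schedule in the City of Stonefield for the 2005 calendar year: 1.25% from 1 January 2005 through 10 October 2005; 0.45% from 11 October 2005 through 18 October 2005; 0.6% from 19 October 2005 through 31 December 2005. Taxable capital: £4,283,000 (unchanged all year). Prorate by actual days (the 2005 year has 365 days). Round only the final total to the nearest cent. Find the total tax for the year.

1 January – 10 October 2005: 283 days at 1.25% → £4,283,000 × 1.25% × 283/365 = £41,509.8973
11 October – 18 October 2005: 8 days at 0.45% → £4,283,000 × 0.45% × 8/365 = £422.4329
19 October – 31 December 2005: 74 days at 0.6% → £4,283,000 × 0.6% × 74/365 = £5,210.0055
Total = £47,142.3356

£47,142.34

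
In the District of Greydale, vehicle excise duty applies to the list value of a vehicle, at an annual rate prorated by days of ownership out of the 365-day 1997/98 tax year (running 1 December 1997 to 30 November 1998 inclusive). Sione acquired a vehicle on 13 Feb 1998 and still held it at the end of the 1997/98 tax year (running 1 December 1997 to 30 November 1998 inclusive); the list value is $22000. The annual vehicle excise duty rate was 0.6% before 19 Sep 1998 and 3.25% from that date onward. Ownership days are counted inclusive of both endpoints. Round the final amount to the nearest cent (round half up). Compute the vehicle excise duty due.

13 Feb – 18 Sep 1998: 218 days at 0.6% → $22000 × 0.6% × 218/365 = $78.8384
19 Sep – 30 Nov 1998: 73 days at 3.25% → $22000 × 3.25% × 73/365 = $143.0000
Total = $221.8384

$221.84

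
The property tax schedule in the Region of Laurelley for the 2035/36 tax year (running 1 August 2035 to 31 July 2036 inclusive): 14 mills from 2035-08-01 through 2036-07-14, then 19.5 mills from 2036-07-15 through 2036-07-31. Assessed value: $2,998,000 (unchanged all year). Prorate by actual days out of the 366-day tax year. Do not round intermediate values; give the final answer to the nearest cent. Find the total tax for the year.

$42,737.88

2035-08-01 to 2036-07-14: 349 days at 14 mills → $2,998,000 × 1.4% × 349/366 = $40,022.4809
2036-07-15 to 2036-07-31: 17 days at 19.5 mills → $2,998,000 × 1.95% × 17/366 = $2,715.4016
Total = $42,737.8825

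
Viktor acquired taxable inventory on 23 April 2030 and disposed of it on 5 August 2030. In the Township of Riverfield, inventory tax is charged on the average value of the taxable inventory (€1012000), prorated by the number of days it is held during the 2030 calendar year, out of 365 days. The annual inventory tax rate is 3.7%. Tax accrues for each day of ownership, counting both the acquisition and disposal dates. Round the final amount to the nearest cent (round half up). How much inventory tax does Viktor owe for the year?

€10771.56

Days held (23 April – 5 August 2030): 105 out of 365
Tax = €1012000 × 3.7% × 105/365 = €10771.5616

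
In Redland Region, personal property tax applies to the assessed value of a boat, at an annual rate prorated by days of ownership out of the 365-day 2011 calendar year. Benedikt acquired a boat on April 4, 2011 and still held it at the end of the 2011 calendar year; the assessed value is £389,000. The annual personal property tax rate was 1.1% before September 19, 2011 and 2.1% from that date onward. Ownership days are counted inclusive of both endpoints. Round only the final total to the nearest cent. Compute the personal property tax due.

April 4 – September 18, 2011: 168 days at 1.1% → £389,000 × 1.1% × 168/365 = £1,969.5123
September 19 – December 31, 2011: 104 days at 2.1% → £389,000 × 2.1% × 104/365 = £2,327.6055
Total = £4,297.1178

£4,297.12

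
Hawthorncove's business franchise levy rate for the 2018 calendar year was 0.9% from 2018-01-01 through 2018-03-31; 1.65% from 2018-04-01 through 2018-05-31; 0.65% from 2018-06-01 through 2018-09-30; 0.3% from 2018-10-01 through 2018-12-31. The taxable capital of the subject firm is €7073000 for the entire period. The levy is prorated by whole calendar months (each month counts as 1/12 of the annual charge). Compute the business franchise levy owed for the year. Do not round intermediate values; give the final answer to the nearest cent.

2018-01-01 to 2018-03-31: 3 months at 0.9% → €7073000 × 0.9% × 3/12 = €15914.2500
2018-04-01 to 2018-05-31: 2 months at 1.65% → €7073000 × 1.65% × 2/12 = €19450.7500
2018-06-01 to 2018-09-30: 4 months at 0.65% → €7073000 × 0.65% × 4/12 = €15324.8333
2018-10-01 to 2018-12-31: 3 months at 0.3% → €7073000 × 0.3% × 3/12 = €5304.7500
Total = €55994.5833

€55994.58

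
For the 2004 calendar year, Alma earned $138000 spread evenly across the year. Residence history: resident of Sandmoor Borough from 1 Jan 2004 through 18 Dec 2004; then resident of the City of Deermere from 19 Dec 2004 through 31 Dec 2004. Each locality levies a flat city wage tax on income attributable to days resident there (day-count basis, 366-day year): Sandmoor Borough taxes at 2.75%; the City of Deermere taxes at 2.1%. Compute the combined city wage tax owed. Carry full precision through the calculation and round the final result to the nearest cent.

Sandmoor Borough, 1 Jan – 18 Dec 2004: 353 days → $138000 × 2.75% × 353/366 = $3660.2049
The City of Deermere, 19 Dec – 31 Dec 2004: 13 days → $138000 × 2.1% × 13/366 = $102.9344
Total = $3763.1393

$3763.14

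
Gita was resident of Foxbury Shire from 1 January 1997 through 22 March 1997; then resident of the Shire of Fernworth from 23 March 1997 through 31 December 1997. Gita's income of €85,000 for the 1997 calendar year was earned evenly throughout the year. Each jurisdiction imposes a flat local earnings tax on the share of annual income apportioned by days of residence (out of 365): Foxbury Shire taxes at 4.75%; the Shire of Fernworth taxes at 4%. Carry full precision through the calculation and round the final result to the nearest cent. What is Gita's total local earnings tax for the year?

Foxbury Shire, 1 January – 22 March 1997: 81 days → €85,000 × 4.75% × 81/365 = €895.9932
The Shire of Fernworth, 23 March – 31 December 1997: 284 days → €85,000 × 4% × 284/365 = €2,645.4795
Total = €3,541.4726

€3,541.47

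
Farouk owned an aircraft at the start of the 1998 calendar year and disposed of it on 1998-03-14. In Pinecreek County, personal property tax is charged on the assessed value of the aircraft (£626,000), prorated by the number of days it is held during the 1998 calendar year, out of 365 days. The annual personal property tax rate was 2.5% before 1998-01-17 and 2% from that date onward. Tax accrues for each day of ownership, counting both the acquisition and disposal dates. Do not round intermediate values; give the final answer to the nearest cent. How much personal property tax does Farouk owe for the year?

£2,641.21

1998-01-01 to 1998-01-16: 16 days at 2.5% → £626,000 × 2.5% × 16/365 = £686.0274
1998-01-17 to 1998-03-14: 57 days at 2% → £626,000 × 2% × 57/365 = £1,955.1781
Total = £2,641.2055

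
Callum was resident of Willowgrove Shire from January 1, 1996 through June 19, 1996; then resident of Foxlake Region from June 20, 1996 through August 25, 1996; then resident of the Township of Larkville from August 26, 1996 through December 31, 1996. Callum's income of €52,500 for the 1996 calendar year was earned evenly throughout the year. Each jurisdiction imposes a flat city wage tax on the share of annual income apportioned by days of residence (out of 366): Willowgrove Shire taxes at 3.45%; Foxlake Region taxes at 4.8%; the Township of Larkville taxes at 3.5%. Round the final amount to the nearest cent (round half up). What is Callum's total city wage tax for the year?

Willowgrove Shire, January 1 – June 19, 1996: 171 days → €52,500 × 3.45% × 171/366 = €846.2398
Foxlake Region, June 20 – August 25, 1996: 67 days → €52,500 × 4.8% × 67/366 = €461.3115
The Township of Larkville, August 26 – December 31, 1996: 128 days → €52,500 × 3.5% × 128/366 = €642.6230
Total = €1,950.1742

€1,950.17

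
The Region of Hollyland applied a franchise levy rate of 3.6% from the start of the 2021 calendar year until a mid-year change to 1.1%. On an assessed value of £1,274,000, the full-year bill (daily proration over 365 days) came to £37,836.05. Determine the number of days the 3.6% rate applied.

Let d = days at the first rate; then 365 − d days at the second rate.
£1,274,000 × [3.6%·d + 1.1%·(365−d)] / 365 = £37,836.05
Solving gives d = 273, so the new rate took effect on 1 October 2021.

273 days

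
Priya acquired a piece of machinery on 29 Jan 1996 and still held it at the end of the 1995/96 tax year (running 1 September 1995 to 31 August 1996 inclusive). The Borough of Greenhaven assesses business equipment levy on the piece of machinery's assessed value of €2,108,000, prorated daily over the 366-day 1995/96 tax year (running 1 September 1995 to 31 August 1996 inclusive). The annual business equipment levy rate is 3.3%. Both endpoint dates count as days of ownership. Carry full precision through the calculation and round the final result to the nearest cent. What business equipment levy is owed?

€41,054.16

Days held (29 Jan – 31 Aug 1996): 216 out of 366
Tax = €2,108,000 × 3.3% × 216/366 = €41,054.1639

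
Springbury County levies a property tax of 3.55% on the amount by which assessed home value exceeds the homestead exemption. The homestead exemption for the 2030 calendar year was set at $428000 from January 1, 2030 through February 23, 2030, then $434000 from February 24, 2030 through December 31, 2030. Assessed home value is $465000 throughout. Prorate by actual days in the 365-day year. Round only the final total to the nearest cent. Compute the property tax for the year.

$1132.01

January 1 – February 23, 2030: 54 days, exemption $428000 → ($465000 − $428000) × 3.55% × 54/365 = $194.3260
February 24 – December 31, 2030: 311 days, exemption $434000 → ($465000 − $434000) × 3.55% × 311/365 = $937.6863
Total = $1132.0123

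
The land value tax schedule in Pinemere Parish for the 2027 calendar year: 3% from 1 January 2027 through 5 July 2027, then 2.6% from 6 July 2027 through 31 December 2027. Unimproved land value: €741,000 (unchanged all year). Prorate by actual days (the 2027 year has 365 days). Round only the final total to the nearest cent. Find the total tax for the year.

€20,776.42

1 January – 5 July 2027: 186 days at 3% → €741,000 × 3% × 186/365 = €11,328.1644
6 July – 31 December 2027: 179 days at 2.6% → €741,000 × 2.6% × 179/365 = €9,448.2575
Total = €20,776.4219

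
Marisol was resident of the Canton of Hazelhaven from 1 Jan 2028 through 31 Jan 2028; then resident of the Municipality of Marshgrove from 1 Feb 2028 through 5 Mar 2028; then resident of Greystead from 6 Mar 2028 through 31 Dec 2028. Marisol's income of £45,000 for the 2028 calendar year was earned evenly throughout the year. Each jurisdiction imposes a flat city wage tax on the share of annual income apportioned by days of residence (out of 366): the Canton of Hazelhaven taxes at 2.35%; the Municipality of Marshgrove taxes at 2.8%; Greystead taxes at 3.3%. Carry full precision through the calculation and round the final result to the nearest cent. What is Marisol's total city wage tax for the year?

£1,427.89

The Canton of Hazelhaven, 1 Jan – 31 Jan 2028: 31 days → £45,000 × 2.35% × 31/366 = £89.5697
The Municipality of Marshgrove, 1 Feb – 5 Mar 2028: 34 days → £45,000 × 2.8% × 34/366 = £117.0492
Greystead, 6 Mar – 31 Dec 2028: 301 days → £45,000 × 3.3% × 301/366 = £1,221.2705
Total = £1,427.8893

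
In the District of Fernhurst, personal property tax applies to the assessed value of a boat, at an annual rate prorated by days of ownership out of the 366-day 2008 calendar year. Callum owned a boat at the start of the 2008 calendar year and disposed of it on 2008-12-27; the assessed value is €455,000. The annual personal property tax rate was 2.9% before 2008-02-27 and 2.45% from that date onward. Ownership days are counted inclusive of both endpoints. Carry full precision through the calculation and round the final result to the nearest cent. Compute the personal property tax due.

€11,344.54

2008-01-01 to 2008-02-26: 57 days at 2.9% → €455,000 × 2.9% × 57/366 = €2,054.9590
2008-02-27 to 2008-12-27: 305 days at 2.45% → €455,000 × 2.45% × 305/366 = €9,289.5833
Total = €11,344.5423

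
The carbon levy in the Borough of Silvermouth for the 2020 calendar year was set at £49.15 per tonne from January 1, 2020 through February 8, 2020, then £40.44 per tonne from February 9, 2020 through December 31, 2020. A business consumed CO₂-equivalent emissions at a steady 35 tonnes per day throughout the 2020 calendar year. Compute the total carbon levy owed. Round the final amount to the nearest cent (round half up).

£529925.55

January 1 – February 8, 2020: 39 days × 35 tonnes/day = 1,365 tonnes at £49.15/tonne → £67089.75
February 9 – December 31, 2020: 327 days × 35 tonnes/day = 11,445 tonnes at £40.44/tonne → £462835.80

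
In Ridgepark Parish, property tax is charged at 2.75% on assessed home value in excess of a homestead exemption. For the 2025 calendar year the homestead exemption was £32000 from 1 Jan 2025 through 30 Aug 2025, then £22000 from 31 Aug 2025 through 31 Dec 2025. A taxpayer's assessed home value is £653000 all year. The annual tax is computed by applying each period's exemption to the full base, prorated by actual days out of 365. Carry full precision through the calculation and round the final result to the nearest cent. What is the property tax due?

1 Jan – 30 Aug 2025: 242 days, exemption £32000 → (£653000 − £32000) × 2.75% × 242/365 = £11322.6164
31 Aug – 31 Dec 2025: 123 days, exemption £22000 → (£653000 − £22000) × 2.75% × 123/365 = £5847.5548
Total = £17170.1712

£17170.17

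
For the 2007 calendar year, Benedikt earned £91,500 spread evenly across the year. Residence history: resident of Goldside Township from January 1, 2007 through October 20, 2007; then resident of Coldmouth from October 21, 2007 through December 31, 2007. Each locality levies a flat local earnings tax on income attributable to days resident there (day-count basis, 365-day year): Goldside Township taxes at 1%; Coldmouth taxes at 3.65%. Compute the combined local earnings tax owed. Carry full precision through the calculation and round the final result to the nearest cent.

£1,393.31

Goldside Township, January 1 – October 20, 2007: 293 days → £91,500 × 1% × 293/365 = £734.5068
Coldmouth, October 21 – December 31, 2007: 72 days → £91,500 × 3.65% × 72/365 = £658.8000
Total = £1,393.3068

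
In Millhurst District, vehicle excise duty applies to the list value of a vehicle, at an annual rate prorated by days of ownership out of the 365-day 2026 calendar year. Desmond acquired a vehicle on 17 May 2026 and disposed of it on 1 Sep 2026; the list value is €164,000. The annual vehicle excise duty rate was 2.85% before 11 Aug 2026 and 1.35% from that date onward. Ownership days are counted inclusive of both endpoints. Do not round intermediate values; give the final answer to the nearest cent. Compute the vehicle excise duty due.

17 May – 10 Aug 2026: 86 days at 2.85% → €164,000 × 2.85% × 86/365 = €1,101.2712
11 Aug – 1 Sep 2026: 22 days at 1.35% → €164,000 × 1.35% × 22/365 = €133.4466
Total = €1,234.7178

€1,234.72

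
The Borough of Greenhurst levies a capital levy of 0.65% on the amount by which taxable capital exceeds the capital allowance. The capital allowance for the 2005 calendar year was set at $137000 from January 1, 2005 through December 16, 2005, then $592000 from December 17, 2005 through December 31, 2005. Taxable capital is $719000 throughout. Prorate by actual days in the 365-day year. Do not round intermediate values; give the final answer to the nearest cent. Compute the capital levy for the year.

January 1 – December 16, 2005: 350 days, exemption $137000 → ($719000 − $137000) × 0.65% × 350/365 = $3627.5342
December 17 – December 31, 2005: 15 days, exemption $592000 → ($719000 − $592000) × 0.65% × 15/365 = $33.9247
Total = $3661.4589

$3661.46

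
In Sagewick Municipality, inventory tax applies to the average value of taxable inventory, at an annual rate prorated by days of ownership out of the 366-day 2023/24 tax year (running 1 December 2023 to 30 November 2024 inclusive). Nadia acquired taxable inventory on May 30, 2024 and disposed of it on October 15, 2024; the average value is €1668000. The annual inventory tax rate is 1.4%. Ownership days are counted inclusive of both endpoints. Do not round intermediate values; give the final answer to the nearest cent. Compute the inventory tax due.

Days held (May 30 – October 15, 2024): 139 out of 366
Tax = €1668000 × 1.4% × 139/366 = €8868.6557

€8868.66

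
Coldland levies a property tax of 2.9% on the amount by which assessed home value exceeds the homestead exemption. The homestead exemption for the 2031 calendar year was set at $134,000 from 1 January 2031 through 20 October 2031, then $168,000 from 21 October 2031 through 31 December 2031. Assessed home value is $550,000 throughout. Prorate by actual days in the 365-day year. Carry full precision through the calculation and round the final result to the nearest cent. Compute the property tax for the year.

1 January – 20 October 2031: 293 days, exemption $134,000 → ($550,000 − $134,000) × 2.9% × 293/365 = $9,684.2521
21 October – 31 December 2031: 72 days, exemption $168,000 → ($550,000 − $168,000) × 2.9% × 72/365 = $2,185.2493
Total = $11,869.5014

$11,869.50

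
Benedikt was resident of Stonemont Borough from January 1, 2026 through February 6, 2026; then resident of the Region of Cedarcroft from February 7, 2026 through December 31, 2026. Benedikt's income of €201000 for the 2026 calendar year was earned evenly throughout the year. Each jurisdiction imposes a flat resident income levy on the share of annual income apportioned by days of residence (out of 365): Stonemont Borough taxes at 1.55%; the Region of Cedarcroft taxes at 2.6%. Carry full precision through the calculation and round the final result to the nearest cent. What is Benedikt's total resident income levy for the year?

€5012.06

Stonemont Borough, January 1 – February 6, 2026: 37 days → €201000 × 1.55% × 37/365 = €315.8178
The Region of Cedarcroft, February 7 – December 31, 2026: 328 days → €201000 × 2.6% × 328/365 = €4696.2411
Total = €5012.0589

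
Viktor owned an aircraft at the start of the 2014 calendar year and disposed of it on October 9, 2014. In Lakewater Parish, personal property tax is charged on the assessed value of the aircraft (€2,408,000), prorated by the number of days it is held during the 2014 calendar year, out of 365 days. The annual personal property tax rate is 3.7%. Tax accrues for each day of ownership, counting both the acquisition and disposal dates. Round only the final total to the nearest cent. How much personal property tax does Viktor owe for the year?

€68,835.81

Days held (January 1 – October 9, 2014): 282 out of 365
Tax = €2,408,000 × 3.7% × 282/365 = €68,835.8137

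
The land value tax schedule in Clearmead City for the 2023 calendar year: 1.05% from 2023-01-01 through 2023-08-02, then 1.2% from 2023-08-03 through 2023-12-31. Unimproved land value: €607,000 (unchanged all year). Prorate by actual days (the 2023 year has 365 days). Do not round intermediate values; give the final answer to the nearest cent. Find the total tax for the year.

€6,750.17

2023-01-01 to 2023-08-02: 214 days at 1.05% → €607,000 × 1.05% × 214/365 = €3,736.7918
2023-08-03 to 2023-12-31: 151 days at 1.2% → €607,000 × 1.2% × 151/365 = €3,013.3808
Total = €6,750.1726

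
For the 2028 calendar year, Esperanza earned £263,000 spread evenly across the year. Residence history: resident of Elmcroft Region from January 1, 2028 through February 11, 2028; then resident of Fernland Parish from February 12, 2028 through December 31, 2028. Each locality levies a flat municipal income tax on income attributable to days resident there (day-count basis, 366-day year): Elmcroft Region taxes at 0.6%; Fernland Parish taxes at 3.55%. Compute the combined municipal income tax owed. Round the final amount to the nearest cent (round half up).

£8,446.18

Elmcroft Region, January 1 – February 11, 2028: 42 days → £263,000 × 0.6% × 42/366 = £181.0820
Fernland Parish, February 12 – December 31, 2028: 324 days → £263,000 × 3.55% × 324/366 = £8,265.0984
Total = £8,446.1803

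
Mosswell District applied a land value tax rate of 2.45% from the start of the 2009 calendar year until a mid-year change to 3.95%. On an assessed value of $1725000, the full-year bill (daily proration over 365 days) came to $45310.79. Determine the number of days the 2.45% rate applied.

322 days

Let d = days at the first rate; then 365 − d days at the second rate.
$1725000 × [2.45%·d + 3.95%·(365−d)] / 365 = $45310.79
Solving gives d = 322, so the new rate took effect on 19 November 2009.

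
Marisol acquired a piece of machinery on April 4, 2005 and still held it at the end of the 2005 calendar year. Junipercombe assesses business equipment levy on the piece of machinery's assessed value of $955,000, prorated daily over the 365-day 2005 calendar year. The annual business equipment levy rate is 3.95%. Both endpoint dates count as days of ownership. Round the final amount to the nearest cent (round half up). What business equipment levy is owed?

Days held (April 4 – December 31, 2005): 272 out of 365
Tax = $955,000 × 3.95% × 272/365 = $28,111.0137

$28,111.01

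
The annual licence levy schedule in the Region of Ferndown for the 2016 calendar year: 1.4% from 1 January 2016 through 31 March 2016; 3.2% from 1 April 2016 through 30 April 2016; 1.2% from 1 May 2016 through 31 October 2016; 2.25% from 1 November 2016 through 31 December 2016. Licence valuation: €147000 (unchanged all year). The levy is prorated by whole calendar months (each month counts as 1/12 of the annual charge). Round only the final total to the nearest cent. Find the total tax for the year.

€2339.75

1 January – 31 March 2016: 3 months at 1.4% → €147000 × 1.4% × 3/12 = €514.5000
1 April – 30 April 2016: 1 month at 3.2% → €147000 × 3.2% × 1/12 = €392.0000
1 May – 31 October 2016: 6 months at 1.2% → €147000 × 1.2% × 6/12 = €882.0000
1 November – 31 December 2016: 2 months at 2.25% → €147000 × 2.25% × 2/12 = €551.2500
Total = €2339.7500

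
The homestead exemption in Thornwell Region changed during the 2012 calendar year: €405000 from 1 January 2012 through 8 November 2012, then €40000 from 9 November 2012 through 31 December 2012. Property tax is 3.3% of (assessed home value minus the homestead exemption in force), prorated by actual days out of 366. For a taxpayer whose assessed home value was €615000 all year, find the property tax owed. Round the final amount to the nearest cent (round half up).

1 January – 8 November 2012: 313 days, exemption €405000 → (€615000 − €405000) × 3.3% × 313/366 = €5926.4754
9 November – 31 December 2012: 53 days, exemption €40000 → (€615000 − €40000) × 3.3% × 53/366 = €2747.7459
Total = €8674.2213

€8674.22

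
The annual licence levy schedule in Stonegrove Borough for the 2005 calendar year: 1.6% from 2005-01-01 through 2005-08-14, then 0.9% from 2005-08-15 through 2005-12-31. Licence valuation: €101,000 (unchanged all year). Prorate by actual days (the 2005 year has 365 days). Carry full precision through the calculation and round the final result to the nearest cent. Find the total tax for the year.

2005-01-01 to 2005-08-14: 226 days at 1.6% → €101,000 × 1.6% × 226/365 = €1,000.5918
2005-08-15 to 2005-12-31: 139 days at 0.9% → €101,000 × 0.9% × 139/365 = €346.1671
Total = €1,346.7589

€1,346.76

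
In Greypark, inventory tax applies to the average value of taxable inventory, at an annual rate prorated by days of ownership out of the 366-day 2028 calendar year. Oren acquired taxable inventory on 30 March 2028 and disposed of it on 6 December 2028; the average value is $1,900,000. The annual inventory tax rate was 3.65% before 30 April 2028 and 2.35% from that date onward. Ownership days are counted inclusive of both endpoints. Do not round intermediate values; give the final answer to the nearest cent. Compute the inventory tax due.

30 March – 29 April 2028: 31 days at 3.65% → $1,900,000 × 3.65% × 31/366 = $5,873.9071
30 April – 6 December 2028: 221 days at 2.35% → $1,900,000 × 2.35% × 221/366 = $26,960.7923
Total = $32,834.6995

$32,834.70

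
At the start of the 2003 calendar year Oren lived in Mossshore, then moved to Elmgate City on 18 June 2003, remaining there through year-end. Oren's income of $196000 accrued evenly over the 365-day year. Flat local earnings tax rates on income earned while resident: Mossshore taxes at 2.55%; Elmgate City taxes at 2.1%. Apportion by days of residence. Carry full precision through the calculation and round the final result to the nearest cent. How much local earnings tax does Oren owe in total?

$4521.96

Mossshore, 1 January – 17 June 2003: 168 days → $196000 × 2.55% × 168/365 = $2300.4493
Elmgate City, 18 June – 31 December 2003: 197 days → $196000 × 2.1% × 197/365 = $2221.5123
Total = $4521.9616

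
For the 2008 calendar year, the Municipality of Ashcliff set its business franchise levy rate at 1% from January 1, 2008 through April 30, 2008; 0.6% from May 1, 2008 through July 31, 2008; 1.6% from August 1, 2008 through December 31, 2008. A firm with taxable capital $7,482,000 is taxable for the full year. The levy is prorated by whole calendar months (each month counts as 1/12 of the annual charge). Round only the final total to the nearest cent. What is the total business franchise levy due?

January 1 – April 30, 2008: 4 months at 1% → $7,482,000 × 1% × 4/12 = $24,940.0000
May 1 – July 31, 2008: 3 months at 0.6% → $7,482,000 × 0.6% × 3/12 = $11,223.0000
August 1 – December 31, 2008: 5 months at 1.6% → $7,482,000 × 1.6% × 5/12 = $49,880.0000
Total = $86,043.0000

$86,043.00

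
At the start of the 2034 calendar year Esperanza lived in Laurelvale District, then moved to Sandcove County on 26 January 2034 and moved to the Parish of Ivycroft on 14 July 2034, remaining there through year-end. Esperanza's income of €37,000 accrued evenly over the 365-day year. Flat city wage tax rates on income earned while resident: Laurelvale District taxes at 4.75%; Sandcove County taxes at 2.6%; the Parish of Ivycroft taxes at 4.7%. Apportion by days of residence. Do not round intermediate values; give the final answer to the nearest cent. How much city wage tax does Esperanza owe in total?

Laurelvale District, 1 January – 25 January 2034: 25 days → €37,000 × 4.75% × 25/365 = €120.3767
Sandcove County, 26 January – 13 July 2034: 169 days → €37,000 × 2.6% × 169/365 = €445.4192
The Parish of Ivycroft, 14 July – 31 December 2034: 171 days → €37,000 × 4.7% × 171/365 = €814.7096
Total = €1,380.5055

€1,380.51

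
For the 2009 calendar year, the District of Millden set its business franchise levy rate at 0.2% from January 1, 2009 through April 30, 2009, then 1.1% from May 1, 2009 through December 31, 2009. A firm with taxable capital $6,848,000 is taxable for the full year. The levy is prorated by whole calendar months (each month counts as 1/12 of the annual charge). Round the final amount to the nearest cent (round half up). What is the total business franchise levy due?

January 1 – April 30, 2009: 4 months at 0.2% → $6,848,000 × 0.2% × 4/12 = $4,565.3333
May 1 – December 31, 2009: 8 months at 1.1% → $6,848,000 × 1.1% × 8/12 = $50,218.6667
Total = $54,784.0000

$54,784.00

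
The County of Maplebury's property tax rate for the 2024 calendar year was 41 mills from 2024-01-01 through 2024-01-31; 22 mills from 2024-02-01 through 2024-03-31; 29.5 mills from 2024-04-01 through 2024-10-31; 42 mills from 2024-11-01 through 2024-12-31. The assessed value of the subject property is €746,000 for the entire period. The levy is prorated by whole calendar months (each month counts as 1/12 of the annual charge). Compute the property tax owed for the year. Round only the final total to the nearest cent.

€23,343.58

2024-01-01 to 2024-01-31: 1 month at 41 mills → €746,000 × 4.1% × 1/12 = €2,548.8333
2024-02-01 to 2024-03-31: 2 months at 22 mills → €746,000 × 2.2% × 2/12 = €2,735.3333
2024-04-01 to 2024-10-31: 7 months at 29.5 mills → €746,000 × 2.95% × 7/12 = €12,837.4167
2024-11-01 to 2024-12-31: 2 months at 42 mills → €746,000 × 4.2% × 2/12 = €5,222.0000
Total = €23,343.5833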